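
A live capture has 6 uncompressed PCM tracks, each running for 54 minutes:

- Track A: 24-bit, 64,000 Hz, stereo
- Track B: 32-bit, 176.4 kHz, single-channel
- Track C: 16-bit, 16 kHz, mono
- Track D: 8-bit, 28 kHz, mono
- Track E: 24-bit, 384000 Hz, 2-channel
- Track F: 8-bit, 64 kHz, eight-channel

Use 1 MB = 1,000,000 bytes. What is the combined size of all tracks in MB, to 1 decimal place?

12848.5 MB

54 minutes = 3,240 s.
Track A: 64,000 × 3,240 × 3 × 2 = 1,244,160,000 bytes.
Track B: 176,400 × 3,240 × 4 × 1 = 2,286,144,000 bytes.
Track C: 16,000 × 3,240 × 2 × 1 = 103,680,000 bytes.
Track D: 28,000 × 3,240 × 1 × 1 = 90,720,000 bytes.
Track E: 384,000 × 3,240 × 3 × 2 = 7,464,960,000 bytes.
Track F: 64,000 × 3,240 × 1 × 8 = 1,658,880,000 bytes.
Total = 12,848,544,000 bytes = 12848.5 MB.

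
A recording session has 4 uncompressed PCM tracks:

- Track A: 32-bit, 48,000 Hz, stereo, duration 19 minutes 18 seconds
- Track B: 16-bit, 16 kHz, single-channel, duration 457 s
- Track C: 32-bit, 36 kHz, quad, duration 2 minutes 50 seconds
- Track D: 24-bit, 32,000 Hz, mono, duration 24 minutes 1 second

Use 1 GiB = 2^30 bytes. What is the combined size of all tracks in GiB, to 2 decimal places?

0.65 GiB

Track A: 19 minutes 18 seconds = 1,158 s; 48,000 × 1,158 × 4 × 2 = 444,672,000 bytes.
Track B: 16,000 × 457 × 2 × 1 = 14,624,000 bytes.
Track C: 2 minutes 50 seconds = 170 s; 36,000 × 170 × 4 × 4 = 97,920,000 bytes.
Track D: 24 minutes 1 second = 1,441 s; 32,000 × 1,441 × 3 × 1 = 138,336,000 bytes.
Total = 695,552,000 bytes = 0.65 GiB.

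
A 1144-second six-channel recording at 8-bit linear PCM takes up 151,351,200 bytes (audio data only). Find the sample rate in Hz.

22,050 Hz

Bytes = sample_rate × seconds × bytes_per_sample × channels.
sample_rate = 151,351,200 / (1,144 × 1 × 6) = 151,351,200 / 6,864 = 22,050 Hz.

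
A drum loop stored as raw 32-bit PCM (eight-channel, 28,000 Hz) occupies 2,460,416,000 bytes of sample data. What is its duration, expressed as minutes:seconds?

45:46

Byte rate = 28,000 × 4 × 8 = 896,000 bytes/s.
Duration = 2,460,416,000 / 896,000 = 2,746 s.
2,746 s = 45:46.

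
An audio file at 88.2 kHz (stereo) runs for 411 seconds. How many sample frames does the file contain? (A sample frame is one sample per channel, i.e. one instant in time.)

88,200 samples/s × 411 s = 36,250,200 frames.

36,250,200 sample frames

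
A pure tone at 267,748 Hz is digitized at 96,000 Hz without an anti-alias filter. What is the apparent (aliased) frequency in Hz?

20,252 Hz

Nyquist = 96,000/2 = 48,000 Hz; 267,748 Hz exceeds it.
Alias = |267,748 − 3×96,000| = |267,748 − 288,000| = 20,252 Hz.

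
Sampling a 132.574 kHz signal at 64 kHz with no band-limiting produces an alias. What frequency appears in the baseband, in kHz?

Nyquist = 64,000/2 = 32,000 Hz; 132,574 Hz exceeds it.
Alias = |132,574 − 2×64,000| = |132,574 − 128,000| = 4,574 Hz = 4.574 kHz.

4.574 kHz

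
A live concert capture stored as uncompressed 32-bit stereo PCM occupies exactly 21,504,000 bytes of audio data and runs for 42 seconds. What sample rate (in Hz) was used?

64,000 Hz

Bytes = sample_rate × seconds × bytes_per_sample × channels.
sample_rate = 21,504,000 / (42 × 4 × 2) = 21,504,000 / 336 = 64,000 Hz.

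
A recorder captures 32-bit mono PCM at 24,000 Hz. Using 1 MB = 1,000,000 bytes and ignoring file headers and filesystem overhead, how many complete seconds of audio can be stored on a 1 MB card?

10 seconds

Uncompressed byte rate = 24,000 × 4 × 1 = 96,000 bytes/s.
Capacity = 1 × 1,000,000 = 1,000,000 bytes.
1,000,000 / 96,000 ≈ 10.42 s → 10 seconds.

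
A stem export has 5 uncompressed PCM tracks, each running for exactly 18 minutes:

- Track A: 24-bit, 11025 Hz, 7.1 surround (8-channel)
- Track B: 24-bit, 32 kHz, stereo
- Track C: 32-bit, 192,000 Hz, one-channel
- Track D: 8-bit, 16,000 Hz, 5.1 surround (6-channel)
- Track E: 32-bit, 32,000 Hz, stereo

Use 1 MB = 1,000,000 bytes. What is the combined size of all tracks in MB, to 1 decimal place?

exactly 18 minutes = 1,080 s.
Track A: 11,025 × 1,080 × 3 × 8 = 285,768,000 bytes.
Track B: 32,000 × 1,080 × 3 × 2 = 207,360,000 bytes.
Track C: 192,000 × 1,080 × 4 × 1 = 829,440,000 bytes.
Track D: 16,000 × 1,080 × 1 × 6 = 103,680,000 bytes.
Track E: 32,000 × 1,080 × 4 × 2 = 276,480,000 bytes.
Total = 1,702,728,000 bytes = 1702.7 MB.

1702.7 MB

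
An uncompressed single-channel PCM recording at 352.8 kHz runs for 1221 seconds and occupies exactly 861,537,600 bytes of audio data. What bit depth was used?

Bytes per sample = 861,537,600 / (352,800 × 1,221 × 1) = 861,537,600 / 430,768,800 = 2.
Bit depth = 2 × 8 = 16 bits.

16 bits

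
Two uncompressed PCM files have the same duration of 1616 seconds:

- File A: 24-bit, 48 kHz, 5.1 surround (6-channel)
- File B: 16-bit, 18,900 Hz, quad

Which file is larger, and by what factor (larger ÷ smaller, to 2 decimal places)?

File A, by a factor of 5.71

File A: 48,000 × 3 × 6 = 864,000 bytes/s.
File B: 18,900 × 2 × 4 = 151,200 bytes/s.
File A is larger; ratio = 1,396,224,000 / 244,339,200 = 5.71.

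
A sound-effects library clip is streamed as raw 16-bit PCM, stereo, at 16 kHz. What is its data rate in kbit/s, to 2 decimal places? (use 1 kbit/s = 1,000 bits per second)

512.00 kbit/s

Bit rate = 16,000 × 16 × 2 = 512,000 bits/s.
= 512.00 kbit/s.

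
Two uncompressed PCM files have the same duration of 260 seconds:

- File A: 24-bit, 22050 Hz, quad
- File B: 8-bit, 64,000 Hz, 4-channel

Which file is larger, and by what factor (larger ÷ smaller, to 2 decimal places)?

File A: 22,050 × 3 × 4 = 264,600 bytes/s.
File B: 64,000 × 1 × 4 = 256,000 bytes/s.
File A is larger; ratio = 68,796,000 / 66,560,000 = 1.03.

File A, by a factor of 1.03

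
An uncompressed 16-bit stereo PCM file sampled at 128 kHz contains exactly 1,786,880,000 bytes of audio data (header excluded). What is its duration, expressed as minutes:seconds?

Byte rate = 128,000 × 2 × 2 = 512,000 bytes/s.
Duration = 1,786,880,000 / 512,000 = 3,490 s.
3,490 s = 58:10.

58:10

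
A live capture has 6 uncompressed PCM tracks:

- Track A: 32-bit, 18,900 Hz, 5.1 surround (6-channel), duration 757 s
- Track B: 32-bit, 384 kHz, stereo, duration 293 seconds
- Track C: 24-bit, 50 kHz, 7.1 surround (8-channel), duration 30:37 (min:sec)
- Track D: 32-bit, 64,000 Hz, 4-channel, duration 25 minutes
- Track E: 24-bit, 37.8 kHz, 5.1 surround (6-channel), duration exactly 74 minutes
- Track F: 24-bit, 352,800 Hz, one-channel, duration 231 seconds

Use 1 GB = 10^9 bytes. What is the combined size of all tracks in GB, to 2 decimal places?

Track A: 18,900 × 757 × 4 × 6 = 343,375,200 bytes.
Track B: 384,000 × 293 × 4 × 2 = 900,096,000 bytes.
Track C: 30:37 (min:sec) = 1,837 s; 50,000 × 1,837 × 3 × 8 = 2,204,400,000 bytes.
Track D: 25 minutes = 1,500 s; 64,000 × 1,500 × 4 × 4 = 1,536,000,000 bytes.
Track E: exactly 74 minutes = 4,440 s; 37,800 × 4,440 × 3 × 6 = 3,020,976,000 bytes.
Track F: 352,800 × 231 × 3 × 1 = 244,490,400 bytes.
Total = 8,249,337,600 bytes = 8.25 GB.

8.25 GB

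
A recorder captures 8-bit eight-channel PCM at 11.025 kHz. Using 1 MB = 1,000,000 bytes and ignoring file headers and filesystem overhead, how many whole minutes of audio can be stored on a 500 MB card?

94 minutes

Uncompressed byte rate = 11,025 × 1 × 8 = 88,200 bytes/s.
Capacity = 500 × 1,000,000 = 500,000,000 bytes.
500,000,000 / 88,200 ≈ 5668.93 s → 94 minutes.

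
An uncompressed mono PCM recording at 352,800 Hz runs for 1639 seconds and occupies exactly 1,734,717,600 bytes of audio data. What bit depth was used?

24 bits

Bytes per sample = 1,734,717,600 / (352,800 × 1,639 × 1) = 1,734,717,600 / 578,239,200 = 3.
Bit depth = 3 × 8 = 24 bits.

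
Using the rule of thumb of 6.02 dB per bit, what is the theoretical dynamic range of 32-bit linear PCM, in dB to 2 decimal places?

192.64 dB

32 × 6.02 = 192.64 dB.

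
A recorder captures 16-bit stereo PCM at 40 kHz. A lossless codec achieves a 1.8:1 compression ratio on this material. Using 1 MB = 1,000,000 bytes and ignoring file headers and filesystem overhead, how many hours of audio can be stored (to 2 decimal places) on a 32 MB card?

0.10 hours

Uncompressed byte rate = 40,000 × 2 × 2 = 160,000 bytes/s.
After 1.8:1 compression, effective rate ≈ 88888.89 bytes/s.
Capacity = 32 × 1,000,000 = 32,000,000 bytes.
32,000,000 / effective rate ≈ 360 s → 0.10 hours.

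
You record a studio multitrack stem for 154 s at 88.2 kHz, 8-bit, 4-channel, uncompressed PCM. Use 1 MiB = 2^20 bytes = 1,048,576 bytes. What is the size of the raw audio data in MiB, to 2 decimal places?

51.81 MiB

Bytes = 88,200 samples/s × 154 s × 1 bytes/sample × 4 ch = 54,331,200 bytes.
54,331,200 / 1,048,576 = 51.81 MiB.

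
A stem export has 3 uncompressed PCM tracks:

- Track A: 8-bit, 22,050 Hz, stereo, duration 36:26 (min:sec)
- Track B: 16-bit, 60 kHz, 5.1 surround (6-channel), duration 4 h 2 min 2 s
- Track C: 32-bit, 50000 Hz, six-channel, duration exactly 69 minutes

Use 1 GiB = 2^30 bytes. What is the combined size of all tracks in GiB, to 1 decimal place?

Track A: 36:26 (min:sec) = 2,186 s; 22,050 × 2,186 × 1 × 2 = 96,402,600 bytes.
Track B: 4 h 2 min 2 s = 14,522 s; 60,000 × 14,522 × 2 × 6 = 10,455,840,000 bytes.
Track C: exactly 69 minutes = 4,140 s; 50,000 × 4,140 × 4 × 6 = 4,968,000,000 bytes.
Total = 15,520,242,600 bytes = 14.5 GiB.

14.5 GiB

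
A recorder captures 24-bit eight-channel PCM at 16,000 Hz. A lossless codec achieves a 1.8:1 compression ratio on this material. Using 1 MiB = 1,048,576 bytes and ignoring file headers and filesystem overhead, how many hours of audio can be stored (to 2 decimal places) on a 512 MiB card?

0.70 hours

Uncompressed byte rate = 16,000 × 3 × 8 = 384,000 bytes/s.
After 1.8:1 compression, effective rate ≈ 213333.33 bytes/s.
Capacity = 512 × 1,048,576 = 536,870,912 bytes.
536,870,912 / effective rate ≈ 2516.58 s → 0.70 hours.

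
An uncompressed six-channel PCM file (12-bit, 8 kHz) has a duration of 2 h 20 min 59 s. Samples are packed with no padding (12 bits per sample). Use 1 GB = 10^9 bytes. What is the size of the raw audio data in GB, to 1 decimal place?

Duration = 2 h 20 min 59 s = 8,459 s.
Bits = 8,000 × 8,459 × 12 × 6 = 4,872,384,000 bits = 609,048,000 bytes.
609,048,000 / 1,000,000,000 = 0.6 GB.

0.6 GB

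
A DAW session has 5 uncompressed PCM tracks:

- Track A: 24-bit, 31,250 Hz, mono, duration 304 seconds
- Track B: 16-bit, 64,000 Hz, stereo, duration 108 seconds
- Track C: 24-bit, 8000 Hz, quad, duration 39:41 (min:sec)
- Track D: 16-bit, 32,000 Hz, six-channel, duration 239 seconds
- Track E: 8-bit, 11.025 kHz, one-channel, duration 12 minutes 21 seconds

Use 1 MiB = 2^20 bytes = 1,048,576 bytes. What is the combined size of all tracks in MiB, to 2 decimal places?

Track A: 31,250 × 304 × 3 × 1 = 28,500,000 bytes.
Track B: 64,000 × 108 × 2 × 2 = 27,648,000 bytes.
Track C: 39:41 (min:sec) = 2,381 s; 8,000 × 2,381 × 3 × 4 = 228,576,000 bytes.
Track D: 32,000 × 239 × 2 × 6 = 91,776,000 bytes.
Track E: 12 minutes 21 seconds = 741 s; 11,025 × 741 × 1 × 1 = 8,169,525 bytes.
Total = 384,669,525 bytes = 366.85 MiB.

366.85 MiB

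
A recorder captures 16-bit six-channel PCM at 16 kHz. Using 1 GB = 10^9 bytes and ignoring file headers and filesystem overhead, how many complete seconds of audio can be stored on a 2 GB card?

Uncompressed byte rate = 16,000 × 2 × 6 = 192,000 bytes/s.
Capacity = 2 × 1,000,000,000 = 2,000,000,000 bytes.
2,000,000,000 / 192,000 ≈ 10416.67 s → 10,416 seconds.

10,416 seconds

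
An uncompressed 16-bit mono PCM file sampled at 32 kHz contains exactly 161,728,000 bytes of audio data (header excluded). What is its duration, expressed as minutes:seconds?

Byte rate = 32,000 × 2 × 1 = 64,000 bytes/s.
Duration = 161,728,000 / 64,000 = 2,527 s.
2,527 s = 42:07.

42:07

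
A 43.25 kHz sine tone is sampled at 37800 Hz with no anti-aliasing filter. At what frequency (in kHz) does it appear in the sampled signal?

Nyquist = 37,800/2 = 18,900 Hz; 43,250 Hz exceeds it.
Alias = |43,250 − 1×37,800| = |43,250 − 37,800| = 5,450 Hz = 5.45 kHz.

5.45 kHz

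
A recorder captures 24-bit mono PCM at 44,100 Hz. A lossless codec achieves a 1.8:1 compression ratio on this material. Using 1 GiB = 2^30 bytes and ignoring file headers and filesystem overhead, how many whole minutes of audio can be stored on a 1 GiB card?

243 minutes

Uncompressed byte rate = 44,100 × 3 × 1 = 132,300 bytes/s.
After 1.8:1 compression, effective rate ≈ 73500 bytes/s.
Capacity = 1 × 1,073,741,824 = 1,073,741,824 bytes.
1,073,741,824 / effective rate ≈ 14608.73 s → 243 minutes.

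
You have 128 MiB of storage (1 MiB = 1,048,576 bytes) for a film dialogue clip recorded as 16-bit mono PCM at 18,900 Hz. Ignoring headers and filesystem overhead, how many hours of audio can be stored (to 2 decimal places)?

Uncompressed byte rate = 18,900 × 2 × 1 = 37,800 bytes/s.
Capacity = 128 × 1,048,576 = 134,217,728 bytes.
134,217,728 / 37,800 ≈ 3550.73 s → 0.99 hours.

0.99 hours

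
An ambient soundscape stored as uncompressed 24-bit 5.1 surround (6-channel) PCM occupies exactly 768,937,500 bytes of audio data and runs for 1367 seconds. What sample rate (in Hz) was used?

Bytes = sample_rate × seconds × bytes_per_sample × channels.
sample_rate = 768,937,500 / (1,367 × 3 × 6) = 768,937,500 / 24,606 = 31,250 Hz.

31,250 Hz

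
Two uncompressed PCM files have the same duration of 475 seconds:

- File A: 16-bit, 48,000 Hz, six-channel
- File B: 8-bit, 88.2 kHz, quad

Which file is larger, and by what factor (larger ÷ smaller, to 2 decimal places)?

File A: 48,000 × 2 × 6 = 576,000 bytes/s.
File B: 88,200 × 1 × 4 = 352,800 bytes/s.
File A is larger; ratio = 273,600,000 / 167,580,000 = 1.63.

File A, by a factor of 1.63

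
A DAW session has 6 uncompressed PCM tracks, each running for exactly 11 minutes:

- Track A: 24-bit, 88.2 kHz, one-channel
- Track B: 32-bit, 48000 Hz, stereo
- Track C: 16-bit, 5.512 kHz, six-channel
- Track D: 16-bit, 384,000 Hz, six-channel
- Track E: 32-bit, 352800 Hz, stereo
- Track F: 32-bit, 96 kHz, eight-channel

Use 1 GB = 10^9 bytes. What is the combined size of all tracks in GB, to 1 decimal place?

7.4 GB

exactly 11 minutes = 660 s.
Track A: 88,200 × 660 × 3 × 1 = 174,636,000 bytes.
Track B: 48,000 × 660 × 4 × 2 = 253,440,000 bytes.
Track C: 5,512 × 660 × 2 × 6 = 43,655,040 bytes.
Track D: 384,000 × 660 × 2 × 6 = 3,041,280,000 bytes.
Track E: 352,800 × 660 × 4 × 2 = 1,862,784,000 bytes.
Track F: 96,000 × 660 × 4 × 8 = 2,027,520,000 bytes.
Total = 7,403,315,040 bytes = 7.4 GB.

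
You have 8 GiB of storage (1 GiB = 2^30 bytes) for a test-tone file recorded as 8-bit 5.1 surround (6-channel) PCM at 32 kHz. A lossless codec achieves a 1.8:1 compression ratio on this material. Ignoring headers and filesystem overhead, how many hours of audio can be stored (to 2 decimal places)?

22.37 hours

Uncompressed byte rate = 32,000 × 1 × 6 = 192,000 bytes/s.
After 1.8:1 compression, effective rate ≈ 106666.67 bytes/s.
Capacity = 8 × 1,073,741,824 = 8,589,934,592 bytes.
8,589,934,592 / effective rate ≈ 80530.64 s → 22.37 hours.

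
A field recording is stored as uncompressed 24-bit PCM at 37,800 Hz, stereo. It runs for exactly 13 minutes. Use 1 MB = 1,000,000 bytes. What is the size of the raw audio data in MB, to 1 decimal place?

Duration = exactly 13 minutes = 780 s.
Bytes = 37,800 samples/s × 780 s × 3 bytes/sample × 2 ch = 176,904,000 bytes.
176,904,000 / 1,000,000 = 176.9 MB.

176.9 MB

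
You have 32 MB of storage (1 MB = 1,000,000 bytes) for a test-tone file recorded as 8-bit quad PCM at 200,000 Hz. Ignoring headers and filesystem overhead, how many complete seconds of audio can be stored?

40 seconds

Uncompressed byte rate = 200,000 × 1 × 4 = 800,000 bytes/s.
Capacity = 32 × 1,000,000 = 32,000,000 bytes.
32,000,000 / 800,000 ≈ 40 s → 40 seconds.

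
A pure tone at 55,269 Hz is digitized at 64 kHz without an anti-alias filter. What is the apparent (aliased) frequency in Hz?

Nyquist = 64,000/2 = 32,000 Hz; 55,269 Hz exceeds it.
Alias = |55,269 − 1×64,000| = |55,269 − 64,000| = 8,731 Hz.

8,731 Hz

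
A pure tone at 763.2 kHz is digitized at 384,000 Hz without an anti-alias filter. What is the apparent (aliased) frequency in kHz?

Nyquist = 384,000/2 = 192,000 Hz; 763,200 Hz exceeds it.
Alias = |763,200 − 2×384,000| = |763,200 − 768,000| = 4,800 Hz = 4.8 kHz.

4.8 kHz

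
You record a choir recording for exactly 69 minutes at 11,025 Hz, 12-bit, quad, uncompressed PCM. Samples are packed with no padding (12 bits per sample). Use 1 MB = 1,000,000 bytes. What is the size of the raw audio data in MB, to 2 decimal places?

273.86 MB

Duration = exactly 69 minutes = 4,140 s.
Bits = 11,025 × 4,140 × 12 × 4 = 2,190,888,000 bits = 273,861,000 bytes.
273,861,000 / 1,000,000 = 273.86 MB.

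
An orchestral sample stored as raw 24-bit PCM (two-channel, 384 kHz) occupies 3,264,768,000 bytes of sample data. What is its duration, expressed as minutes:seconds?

23:37

Byte rate = 384,000 × 3 × 2 = 2,304,000 bytes/s.
Duration = 3,264,768,000 / 2,304,000 = 1,417 s.
1,417 s = 23:37.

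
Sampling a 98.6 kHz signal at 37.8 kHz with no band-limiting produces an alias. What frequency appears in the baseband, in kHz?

14.8 kHz

Nyquist = 37,800/2 = 18,900 Hz; 98,600 Hz exceeds it.
Alias = |98,600 − 3×37,800| = |98,600 − 113,400| = 14,800 Hz = 14.8 kHz.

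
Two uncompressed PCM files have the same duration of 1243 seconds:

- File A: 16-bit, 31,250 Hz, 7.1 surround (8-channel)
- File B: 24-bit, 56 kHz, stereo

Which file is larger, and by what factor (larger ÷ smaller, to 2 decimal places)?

File A: 31,250 × 2 × 8 = 500,000 bytes/s.
File B: 56,000 × 3 × 2 = 336,000 bytes/s.
File A is larger; ratio = 621,500,000 / 417,648,000 = 1.49.

File A, by a factor of 1.49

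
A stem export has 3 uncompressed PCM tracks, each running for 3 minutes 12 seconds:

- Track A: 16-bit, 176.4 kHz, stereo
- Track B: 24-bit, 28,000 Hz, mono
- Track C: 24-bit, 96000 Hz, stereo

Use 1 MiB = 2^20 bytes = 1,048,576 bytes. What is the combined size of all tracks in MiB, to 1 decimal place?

250.0 MiB

3 minutes 12 seconds = 192 s.
Track A: 176,400 × 192 × 2 × 2 = 135,475,200 bytes.
Track B: 28,000 × 192 × 3 × 1 = 16,128,000 bytes.
Track C: 96,000 × 192 × 3 × 2 = 110,592,000 bytes.
Total = 262,195,200 bytes = 250.0 MiB.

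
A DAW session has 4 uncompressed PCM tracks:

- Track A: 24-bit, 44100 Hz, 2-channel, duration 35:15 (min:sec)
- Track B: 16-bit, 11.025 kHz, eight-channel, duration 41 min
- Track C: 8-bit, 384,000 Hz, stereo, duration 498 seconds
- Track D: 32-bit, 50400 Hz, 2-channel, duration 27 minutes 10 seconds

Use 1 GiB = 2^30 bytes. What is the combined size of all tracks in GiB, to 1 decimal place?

1.9 GiB

Track A: 35:15 (min:sec) = 2,115 s; 44,100 × 2,115 × 3 × 2 = 559,629,000 bytes.
Track B: 41 min = 2,460 s; 11,025 × 2,460 × 2 × 8 = 433,944,000 bytes.
Track C: 384,000 × 498 × 1 × 2 = 382,464,000 bytes.
Track D: 27 minutes 10 seconds = 1,630 s; 50,400 × 1,630 × 4 × 2 = 657,216,000 bytes.
Total = 2,033,253,000 bytes = 1.9 GiB.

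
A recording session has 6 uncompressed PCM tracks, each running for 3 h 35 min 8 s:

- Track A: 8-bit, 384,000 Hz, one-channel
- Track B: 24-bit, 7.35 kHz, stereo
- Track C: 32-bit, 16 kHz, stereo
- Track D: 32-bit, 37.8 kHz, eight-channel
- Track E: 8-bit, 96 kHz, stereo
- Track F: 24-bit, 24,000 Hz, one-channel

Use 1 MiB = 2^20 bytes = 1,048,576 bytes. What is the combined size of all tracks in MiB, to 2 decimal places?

3 h 35 min 8 s = 12,908 s.
Track A: 384,000 × 12,908 × 1 × 1 = 4,956,672,000 bytes.
Track B: 7,350 × 12,908 × 3 × 2 = 569,242,800 bytes.
Track C: 16,000 × 12,908 × 4 × 2 = 1,652,224,000 bytes.
Track D: 37,800 × 12,908 × 4 × 8 = 15,613,516,800 bytes.
Track E: 96,000 × 12,908 × 1 × 2 = 2,478,336,000 bytes.
Track F: 24,000 × 12,908 × 3 × 1 = 929,376,000 bytes.
Total = 26,199,367,600 bytes = 24985.66 MiB.

24985.66 MiB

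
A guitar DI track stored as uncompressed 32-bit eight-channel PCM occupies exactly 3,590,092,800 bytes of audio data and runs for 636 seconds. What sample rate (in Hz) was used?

Bytes = sample_rate × seconds × bytes_per_sample × channels.
sample_rate = 3,590,092,800 / (636 × 4 × 8) = 3,590,092,800 / 20,352 = 176,400 Hz.

176,400 Hz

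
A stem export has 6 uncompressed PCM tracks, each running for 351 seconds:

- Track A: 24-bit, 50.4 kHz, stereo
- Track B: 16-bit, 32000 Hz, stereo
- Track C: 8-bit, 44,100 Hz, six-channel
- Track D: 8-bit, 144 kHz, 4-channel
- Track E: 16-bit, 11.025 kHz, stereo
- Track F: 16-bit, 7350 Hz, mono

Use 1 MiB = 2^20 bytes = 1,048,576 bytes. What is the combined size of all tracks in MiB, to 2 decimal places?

445.14 MiB

Track A: 50,400 × 351 × 3 × 2 = 106,142,400 bytes.
Track B: 32,000 × 351 × 2 × 2 = 44,928,000 bytes.
Track C: 44,100 × 351 × 1 × 6 = 92,874,600 bytes.
Track D: 144,000 × 351 × 1 × 4 = 202,176,000 bytes.
Track E: 11,025 × 351 × 2 × 2 = 15,479,100 bytes.
Track F: 7,350 × 351 × 2 × 1 = 5,159,700 bytes.
Total = 466,759,800 bytes = 445.14 MiB.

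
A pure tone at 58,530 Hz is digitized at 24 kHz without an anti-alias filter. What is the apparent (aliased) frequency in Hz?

Nyquist = 24,000/2 = 12,000 Hz; 58,530 Hz exceeds it.
Alias = |58,530 − 2×24,000| = |58,530 − 48,000| = 10,530 Hz.

10,530 Hz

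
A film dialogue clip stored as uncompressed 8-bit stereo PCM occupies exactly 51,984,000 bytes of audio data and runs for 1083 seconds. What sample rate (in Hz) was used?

Bytes = sample_rate × seconds × bytes_per_sample × channels.
sample_rate = 51,984,000 / (1,083 × 1 × 2) = 51,984,000 / 2,166 = 24,000 Hz.

24,000 Hz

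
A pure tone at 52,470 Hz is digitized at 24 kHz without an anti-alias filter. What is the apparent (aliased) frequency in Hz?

4,470 Hz

Nyquist = 24,000/2 = 12,000 Hz; 52,470 Hz exceeds it.
Alias = |52,470 − 2×24,000| = |52,470 − 48,000| = 4,470 Hz.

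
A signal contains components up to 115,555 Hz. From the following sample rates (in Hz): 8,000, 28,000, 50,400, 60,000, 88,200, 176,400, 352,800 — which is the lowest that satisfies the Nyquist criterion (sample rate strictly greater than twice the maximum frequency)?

Need sample rate > 2 × 115,555 = 231,110 Hz.
Lowest listed rate above 231,110 Hz is 352,800 Hz.

352,800 Hz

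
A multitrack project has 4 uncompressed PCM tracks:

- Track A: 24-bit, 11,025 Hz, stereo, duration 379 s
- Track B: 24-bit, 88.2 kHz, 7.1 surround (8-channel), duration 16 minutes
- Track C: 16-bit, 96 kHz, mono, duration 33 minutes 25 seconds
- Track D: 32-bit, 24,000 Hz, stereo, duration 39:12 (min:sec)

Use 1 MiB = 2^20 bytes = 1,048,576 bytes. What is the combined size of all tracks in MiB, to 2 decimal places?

2759.69 MiB

Track A: 11,025 × 379 × 3 × 2 = 25,070,850 bytes.
Track B: 16 minutes = 960 s; 88,200 × 960 × 3 × 8 = 2,032,128,000 bytes.
Track C: 33 minutes 25 seconds = 2,005 s; 96,000 × 2,005 × 2 × 1 = 384,960,000 bytes.
Track D: 39:12 (min:sec) = 2,352 s; 24,000 × 2,352 × 4 × 2 = 451,584,000 bytes.
Total = 2,893,742,850 bytes = 2759.69 MiB.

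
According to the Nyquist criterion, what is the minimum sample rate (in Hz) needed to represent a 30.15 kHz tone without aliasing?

60,300 Hz

Minimum sample rate = 2 × 30,150 Hz = 60,300 Hz.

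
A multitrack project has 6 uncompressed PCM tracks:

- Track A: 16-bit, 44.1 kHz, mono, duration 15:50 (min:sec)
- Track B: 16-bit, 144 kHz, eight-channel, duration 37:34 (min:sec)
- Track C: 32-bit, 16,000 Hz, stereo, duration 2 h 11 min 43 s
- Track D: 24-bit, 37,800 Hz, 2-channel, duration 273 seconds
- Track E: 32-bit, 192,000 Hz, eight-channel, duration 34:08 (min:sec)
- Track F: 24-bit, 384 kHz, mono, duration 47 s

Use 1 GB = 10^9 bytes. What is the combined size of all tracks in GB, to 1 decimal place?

19.0 GB

Track A: 15:50 (min:sec) = 950 s; 44,100 × 950 × 2 × 1 = 83,790,000 bytes.
Track B: 37:34 (min:sec) = 2,254 s; 144,000 × 2,254 × 2 × 8 = 5,193,216,000 bytes.
Track C: 2 h 11 min 43 s = 7,903 s; 16,000 × 7,903 × 4 × 2 = 1,011,584,000 bytes.
Track D: 37,800 × 273 × 3 × 2 = 61,916,400 bytes.
Track E: 34:08 (min:sec) = 2,048 s; 192,000 × 2,048 × 4 × 8 = 12,582,912,000 bytes.
Track F: 384,000 × 47 × 3 × 1 = 54,144,000 bytes.
Total = 18,987,562,400 bytes = 19.0 GB.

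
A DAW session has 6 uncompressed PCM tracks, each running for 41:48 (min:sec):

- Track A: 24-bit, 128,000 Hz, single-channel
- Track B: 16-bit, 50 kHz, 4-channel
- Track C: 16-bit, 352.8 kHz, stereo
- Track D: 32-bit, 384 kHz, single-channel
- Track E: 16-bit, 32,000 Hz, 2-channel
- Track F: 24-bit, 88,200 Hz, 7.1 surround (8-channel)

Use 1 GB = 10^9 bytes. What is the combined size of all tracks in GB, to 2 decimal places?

41:48 (min:sec) = 2,508 s.
Track A: 128,000 × 2,508 × 3 × 1 = 963,072,000 bytes.
Track B: 50,000 × 2,508 × 2 × 4 = 1,003,200,000 bytes.
Track C: 352,800 × 2,508 × 2 × 2 = 3,539,289,600 bytes.
Track D: 384,000 × 2,508 × 4 × 1 = 3,852,288,000 bytes.
Track E: 32,000 × 2,508 × 2 × 2 = 321,024,000 bytes.
Track F: 88,200 × 2,508 × 3 × 8 = 5,308,934,400 bytes.
Total = 14,987,808,000 bytes = 14.99 GB.

14.99 GB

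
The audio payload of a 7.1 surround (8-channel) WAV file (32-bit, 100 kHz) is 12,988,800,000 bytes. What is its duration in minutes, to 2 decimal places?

Byte rate = 100,000 × 4 × 8 = 3,200,000 bytes/s.
Duration = 12,988,800,000 / 3,200,000 = 4,059 s.
4,059 s / 60 = 67.65 minutes.

67.65 minutes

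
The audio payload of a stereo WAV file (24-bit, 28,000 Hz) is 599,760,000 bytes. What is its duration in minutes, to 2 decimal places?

Byte rate = 28,000 × 3 × 2 = 168,000 bytes/s.
Duration = 599,760,000 / 168,000 = 3,570 s.
3,570 s / 60 = 59.50 minutes.

59.50 minutes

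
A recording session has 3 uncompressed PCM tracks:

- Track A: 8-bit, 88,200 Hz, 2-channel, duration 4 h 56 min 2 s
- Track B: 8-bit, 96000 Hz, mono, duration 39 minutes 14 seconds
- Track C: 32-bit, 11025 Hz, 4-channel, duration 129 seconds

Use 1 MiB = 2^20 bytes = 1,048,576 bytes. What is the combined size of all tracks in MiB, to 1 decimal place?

3225.3 MiB

Track A: 4 h 56 min 2 s = 17,762 s; 88,200 × 17,762 × 1 × 2 = 3,133,216,800 bytes.
Track B: 39 minutes 14 seconds = 2,354 s; 96,000 × 2,354 × 1 × 1 = 225,984,000 bytes.
Track C: 11,025 × 129 × 4 × 4 = 22,755,600 bytes.
Total = 3,381,956,400 bytes = 3225.3 MiB.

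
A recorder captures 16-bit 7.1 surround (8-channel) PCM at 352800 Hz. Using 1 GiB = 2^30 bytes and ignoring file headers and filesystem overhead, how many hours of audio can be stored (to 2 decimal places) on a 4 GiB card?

0.21 hours

Uncompressed byte rate = 352,800 × 2 × 8 = 5,644,800 bytes/s.
Capacity = 4 × 1,073,741,824 = 4,294,967,296 bytes.
4,294,967,296 / 5,644,800 ≈ 760.87 s → 0.21 hours.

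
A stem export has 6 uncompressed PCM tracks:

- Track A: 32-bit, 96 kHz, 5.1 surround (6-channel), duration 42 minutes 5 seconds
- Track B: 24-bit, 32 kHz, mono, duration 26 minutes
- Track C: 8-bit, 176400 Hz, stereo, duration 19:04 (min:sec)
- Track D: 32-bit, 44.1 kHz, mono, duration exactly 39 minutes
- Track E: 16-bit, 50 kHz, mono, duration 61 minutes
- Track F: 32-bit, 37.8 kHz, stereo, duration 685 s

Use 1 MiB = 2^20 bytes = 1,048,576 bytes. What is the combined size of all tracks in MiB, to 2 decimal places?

Track A: 42 minutes 5 seconds = 2,525 s; 96,000 × 2,525 × 4 × 6 = 5,817,600,000 bytes.
Track B: 26 minutes = 1,560 s; 32,000 × 1,560 × 3 × 1 = 149,760,000 bytes.
Track C: 19:04 (min:sec) = 1,144 s; 176,400 × 1,144 × 1 × 2 = 403,603,200 bytes.
Track D: exactly 39 minutes = 2,340 s; 44,100 × 2,340 × 4 × 1 = 412,776,000 bytes.
Track E: 61 minutes = 3,660 s; 50,000 × 3,660 × 2 × 1 = 366,000,000 bytes.
Track F: 37,800 × 685 × 4 × 2 = 207,144,000 bytes.
Total = 7,356,883,200 bytes = 7016.07 MiB.

7016.07 MiB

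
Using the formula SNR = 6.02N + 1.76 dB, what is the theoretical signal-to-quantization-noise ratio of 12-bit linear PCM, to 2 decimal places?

6.02 × 12 + 1.76 = 74.00 dB.

74.00 dB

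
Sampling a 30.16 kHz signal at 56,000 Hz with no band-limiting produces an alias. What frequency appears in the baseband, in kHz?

Nyquist = 56,000/2 = 28,000 Hz; 30,160 Hz exceeds it.
Alias = |30,160 − 1×56,000| = |30,160 − 56,000| = 25,840 Hz = 25.84 kHz.

25.84 kHz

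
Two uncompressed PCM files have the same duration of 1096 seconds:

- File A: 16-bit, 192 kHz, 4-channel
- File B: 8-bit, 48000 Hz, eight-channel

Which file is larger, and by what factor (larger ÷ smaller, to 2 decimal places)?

File A, by a factor of 4.00

File A: 192,000 × 2 × 4 = 1,536,000 bytes/s.
File B: 48,000 × 1 × 8 = 384,000 bytes/s.
File A is larger; ratio = 1,683,456,000 / 420,864,000 = 4.00.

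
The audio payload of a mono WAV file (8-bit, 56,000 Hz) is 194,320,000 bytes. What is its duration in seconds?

Byte rate = 56,000 × 1 × 1 = 56,000 bytes/s.
Duration = 194,320,000 / 56,000 = 3,470 s.

3,470 seconds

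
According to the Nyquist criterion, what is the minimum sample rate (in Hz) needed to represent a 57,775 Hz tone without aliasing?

Minimum sample rate = 2 × 57,775 Hz = 115,550 Hz.

115,550 Hz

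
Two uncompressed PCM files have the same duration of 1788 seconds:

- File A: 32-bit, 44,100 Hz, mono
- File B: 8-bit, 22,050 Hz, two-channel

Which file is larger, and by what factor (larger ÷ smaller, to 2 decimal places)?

File A, by a factor of 4.00

File A: 44,100 × 4 × 1 = 176,400 bytes/s.
File B: 22,050 × 1 × 2 = 44,100 bytes/s.
File A is larger; ratio = 315,403,200 / 78,850,800 = 4.00.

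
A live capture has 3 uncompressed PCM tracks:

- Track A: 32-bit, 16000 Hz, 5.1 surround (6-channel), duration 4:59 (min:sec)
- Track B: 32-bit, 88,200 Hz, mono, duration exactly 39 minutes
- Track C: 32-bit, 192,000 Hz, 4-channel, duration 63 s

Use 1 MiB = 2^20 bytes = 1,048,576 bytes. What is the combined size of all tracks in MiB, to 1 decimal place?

1081.4 MiB

Track A: 4:59 (min:sec) = 299 s; 16,000 × 299 × 4 × 6 = 114,816,000 bytes.
Track B: exactly 39 minutes = 2,340 s; 88,200 × 2,340 × 4 × 1 = 825,552,000 bytes.
Track C: 192,000 × 63 × 4 × 4 = 193,536,000 bytes.
Total = 1,133,904,000 bytes = 1081.4 MiB.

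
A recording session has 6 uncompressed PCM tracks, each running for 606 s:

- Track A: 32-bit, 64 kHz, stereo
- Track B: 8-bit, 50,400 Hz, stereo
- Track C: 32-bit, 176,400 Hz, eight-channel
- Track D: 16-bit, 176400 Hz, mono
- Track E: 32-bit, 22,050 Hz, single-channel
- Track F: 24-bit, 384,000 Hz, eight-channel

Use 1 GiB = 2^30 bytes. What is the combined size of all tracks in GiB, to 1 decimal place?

Track A: 64,000 × 606 × 4 × 2 = 310,272,000 bytes.
Track B: 50,400 × 606 × 1 × 2 = 61,084,800 bytes.
Track C: 176,400 × 606 × 4 × 8 = 3,420,748,800 bytes.
Track D: 176,400 × 606 × 2 × 1 = 213,796,800 bytes.
Track E: 22,050 × 606 × 4 × 1 = 53,449,200 bytes.
Track F: 384,000 × 606 × 3 × 8 = 5,584,896,000 bytes.
Total = 9,644,247,600 bytes = 9.0 GiB.

9.0 GiB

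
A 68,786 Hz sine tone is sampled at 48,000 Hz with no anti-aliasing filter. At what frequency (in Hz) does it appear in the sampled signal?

20,786 Hz

Nyquist = 48,000/2 = 24,000 Hz; 68,786 Hz exceeds it.
Alias = |68,786 − 1×48,000| = |68,786 − 48,000| = 20,786 Hz.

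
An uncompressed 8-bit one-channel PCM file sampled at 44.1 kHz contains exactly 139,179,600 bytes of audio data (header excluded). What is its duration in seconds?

3,156 seconds

Byte rate = 44,100 × 1 × 1 = 44,100 bytes/s.
Duration = 139,179,600 / 44,100 = 3,156 s.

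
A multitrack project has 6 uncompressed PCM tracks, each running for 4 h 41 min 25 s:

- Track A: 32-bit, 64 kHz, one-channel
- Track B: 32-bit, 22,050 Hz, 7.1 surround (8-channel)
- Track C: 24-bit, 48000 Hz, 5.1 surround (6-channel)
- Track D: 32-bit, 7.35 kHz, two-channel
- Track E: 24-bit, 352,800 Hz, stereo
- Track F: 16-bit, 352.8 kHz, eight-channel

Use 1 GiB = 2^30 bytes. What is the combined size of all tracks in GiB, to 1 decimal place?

151.7 GiB

4 h 41 min 25 s = 16,885 s.
Track A: 64,000 × 16,885 × 4 × 1 = 4,322,560,000 bytes.
Track B: 22,050 × 16,885 × 4 × 8 = 11,914,056,000 bytes.
Track C: 48,000 × 16,885 × 3 × 6 = 14,588,640,000 bytes.
Track D: 7,350 × 16,885 × 4 × 2 = 992,838,000 bytes.
Track E: 352,800 × 16,885 × 3 × 2 = 35,742,168,000 bytes.
Track F: 352,800 × 16,885 × 2 × 8 = 95,312,448,000 bytes.
Total = 162,872,710,000 bytes = 151.7 GiB.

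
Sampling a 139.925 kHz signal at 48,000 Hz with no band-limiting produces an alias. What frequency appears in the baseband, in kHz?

Nyquist = 48,000/2 = 24,000 Hz; 139,925 Hz exceeds it.
Alias = |139,925 − 3×48,000| = |139,925 − 144,000| = 4,075 Hz = 4.075 kHz.

4.075 kHz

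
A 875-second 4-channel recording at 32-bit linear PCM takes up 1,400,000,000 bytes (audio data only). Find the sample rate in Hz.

100,000 Hz

Bytes = sample_rate × seconds × bytes_per_sample × channels.
sample_rate = 1,400,000,000 / (875 × 4 × 4) = 1,400,000,000 / 14,000 = 100,000 Hz.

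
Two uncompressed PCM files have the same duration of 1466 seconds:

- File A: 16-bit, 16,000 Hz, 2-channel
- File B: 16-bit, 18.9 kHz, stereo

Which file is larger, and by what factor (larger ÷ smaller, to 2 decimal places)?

File A: 16,000 × 2 × 2 = 64,000 bytes/s.
File B: 18,900 × 2 × 2 = 75,600 bytes/s.
File B is larger; ratio = 110,829,600 / 93,824,000 = 1.18.

File B, by a factor of 1.18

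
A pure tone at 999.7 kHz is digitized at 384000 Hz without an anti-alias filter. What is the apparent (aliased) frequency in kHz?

Nyquist = 384,000/2 = 192,000 Hz; 999,700 Hz exceeds it.
Alias = |999,700 − 3×384,000| = |999,700 − 1,152,000| = 152,300 Hz = 152.3 kHz.

152.3 kHz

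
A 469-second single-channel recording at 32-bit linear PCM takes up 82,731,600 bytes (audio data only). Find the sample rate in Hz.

44,100 Hz

Bytes = sample_rate × seconds × bytes_per_sample × channels.
sample_rate = 82,731,600 / (469 × 4 × 1) = 82,731,600 / 1,876 = 44,100 Hz.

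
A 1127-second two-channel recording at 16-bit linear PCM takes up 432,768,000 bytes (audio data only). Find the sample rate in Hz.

96,000 Hz

Bytes = sample_rate × seconds × bytes_per_sample × channels.
sample_rate = 432,768,000 / (1,127 × 2 × 2) = 432,768,000 / 4,508 = 96,000 Hz.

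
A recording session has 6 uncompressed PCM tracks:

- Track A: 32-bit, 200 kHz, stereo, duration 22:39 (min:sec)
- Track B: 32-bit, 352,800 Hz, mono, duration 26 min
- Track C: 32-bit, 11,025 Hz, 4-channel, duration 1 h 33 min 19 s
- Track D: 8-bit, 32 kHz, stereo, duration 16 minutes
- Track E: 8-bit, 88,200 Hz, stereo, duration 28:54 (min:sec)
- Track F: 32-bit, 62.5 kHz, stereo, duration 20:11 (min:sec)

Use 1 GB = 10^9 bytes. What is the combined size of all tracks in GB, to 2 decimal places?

Track A: 22:39 (min:sec) = 1,359 s; 200,000 × 1,359 × 4 × 2 = 2,174,400,000 bytes.
Track B: 26 min = 1,560 s; 352,800 × 1,560 × 4 × 1 = 2,201,472,000 bytes.
Track C: 1 h 33 min 19 s = 5,599 s; 11,025 × 5,599 × 4 × 4 = 987,663,600 bytes.
Track D: 16 minutes = 960 s; 32,000 × 960 × 1 × 2 = 61,440,000 bytes.
Track E: 28:54 (min:sec) = 1,734 s; 88,200 × 1,734 × 1 × 2 = 305,877,600 bytes.
Track F: 20:11 (min:sec) = 1,211 s; 62,500 × 1,211 × 4 × 2 = 605,500,000 bytes.
Total = 6,336,353,200 bytes = 6.34 GB.

6.34 GB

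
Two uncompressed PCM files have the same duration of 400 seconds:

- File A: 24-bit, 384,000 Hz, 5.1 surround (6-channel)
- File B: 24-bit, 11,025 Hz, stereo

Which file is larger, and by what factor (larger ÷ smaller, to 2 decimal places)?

File A, by a factor of 104.49

File A: 384,000 × 3 × 6 = 6,912,000 bytes/s.
File B: 11,025 × 3 × 2 = 66,150 bytes/s.
File A is larger; ratio = 2,764,800,000 / 26,460,000 = 104.49.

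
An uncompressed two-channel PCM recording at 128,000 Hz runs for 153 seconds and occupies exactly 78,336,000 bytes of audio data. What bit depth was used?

16 bits

Bytes per sample = 78,336,000 / (128,000 × 153 × 2) = 78,336,000 / 39,168,000 = 2.
Bit depth = 2 × 8 = 16 bits.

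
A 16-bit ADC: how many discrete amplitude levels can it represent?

2^16 = 65,536.

65,536 levels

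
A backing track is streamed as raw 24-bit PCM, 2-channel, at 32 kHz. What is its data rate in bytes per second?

192,000 bytes/s

Bit rate = 32,000 × 24 × 2 = 1,536,000 bits/s.
1,536,000 / 8 = 192,000 bytes/s.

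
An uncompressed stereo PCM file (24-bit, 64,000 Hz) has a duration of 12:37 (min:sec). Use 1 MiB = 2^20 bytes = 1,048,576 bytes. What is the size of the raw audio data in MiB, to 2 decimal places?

Duration = 12:37 (min:sec) = 757 s.
Bytes = 64,000 samples/s × 757 s × 3 bytes/sample × 2 ch = 290,688,000 bytes.
290,688,000 / 1,048,576 = 277.22 MiB.

277.22 MiB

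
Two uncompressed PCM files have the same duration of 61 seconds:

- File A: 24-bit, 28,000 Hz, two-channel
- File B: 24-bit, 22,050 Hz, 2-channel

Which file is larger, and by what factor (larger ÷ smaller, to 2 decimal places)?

File A, by a factor of 1.27

File A: 28,000 × 3 × 2 = 168,000 bytes/s.
File B: 22,050 × 3 × 2 = 132,300 bytes/s.
File A is larger; ratio = 10,248,000 / 8,070,300 = 1.27.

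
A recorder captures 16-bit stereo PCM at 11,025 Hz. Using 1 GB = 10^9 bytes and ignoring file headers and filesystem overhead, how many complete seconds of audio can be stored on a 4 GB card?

Uncompressed byte rate = 11,025 × 2 × 2 = 44,100 bytes/s.
Capacity = 4 × 1,000,000,000 = 4,000,000,000 bytes.
4,000,000,000 / 44,100 ≈ 90702.95 s → 90,702 seconds.

90,702 seconds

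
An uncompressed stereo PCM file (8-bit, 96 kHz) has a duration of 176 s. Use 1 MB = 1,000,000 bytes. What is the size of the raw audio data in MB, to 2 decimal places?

33.79 MB

Bytes = 96,000 samples/s × 176 s × 1 bytes/sample × 2 ch = 33,792,000 bytes.
33,792,000 / 1,000,000 = 33.79 MB.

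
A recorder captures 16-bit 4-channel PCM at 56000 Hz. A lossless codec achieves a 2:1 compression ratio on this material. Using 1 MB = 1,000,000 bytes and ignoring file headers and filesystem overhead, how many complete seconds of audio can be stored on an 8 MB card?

35 seconds

Uncompressed byte rate = 56,000 × 2 × 4 = 448,000 bytes/s.
After 2:1 compression, effective rate ≈ 224000 bytes/s.
Capacity = 8 × 1,000,000 = 8,000,000 bytes.
8,000,000 / effective rate ≈ 35.71 s → 35 seconds.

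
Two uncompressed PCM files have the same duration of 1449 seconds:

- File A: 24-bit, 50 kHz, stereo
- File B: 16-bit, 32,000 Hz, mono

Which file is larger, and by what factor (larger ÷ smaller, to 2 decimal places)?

File A: 50,000 × 3 × 2 = 300,000 bytes/s.
File B: 32,000 × 2 × 1 = 64,000 bytes/s.
File A is larger; ratio = 434,700,000 / 92,736,000 = 4.69.

File A, by a factor of 4.69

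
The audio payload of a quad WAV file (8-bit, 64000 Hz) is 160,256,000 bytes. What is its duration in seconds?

Byte rate = 64,000 × 1 × 4 = 256,000 bytes/s.
Duration = 160,256,000 / 256,000 = 626 s.

626 seconds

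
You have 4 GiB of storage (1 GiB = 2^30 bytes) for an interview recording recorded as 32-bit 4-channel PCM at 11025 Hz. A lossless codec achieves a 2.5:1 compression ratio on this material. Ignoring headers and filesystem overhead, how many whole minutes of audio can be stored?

1,014 minutes

Uncompressed byte rate = 11,025 × 4 × 4 = 176,400 bytes/s.
After 2.5:1 compression, effective rate ≈ 70560 bytes/s.
Capacity = 4 × 1,073,741,824 = 4,294,967,296 bytes.
4,294,967,296 / effective rate ≈ 60869.72 s → 1,014 minutes.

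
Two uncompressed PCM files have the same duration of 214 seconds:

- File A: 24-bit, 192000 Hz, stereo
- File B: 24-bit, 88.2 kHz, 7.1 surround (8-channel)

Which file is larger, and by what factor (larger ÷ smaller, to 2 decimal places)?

File B, by a factor of 1.84

File A: 192,000 × 3 × 2 = 1,152,000 bytes/s.
File B: 88,200 × 3 × 8 = 2,116,800 bytes/s.
File B is larger; ratio = 452,995,200 / 246,528,000 = 1.84.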